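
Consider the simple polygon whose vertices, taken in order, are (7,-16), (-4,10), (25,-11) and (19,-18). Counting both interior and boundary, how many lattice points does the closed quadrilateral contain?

313

The shoelace formula gives twice the area as |[7·10 − (-4)·(-16)] + [(-4)·(-11) − 25·10] + [25·(-18) − 19·(-11)] + [19·(-16) − 7·(-18)]| = 619, so the area is 619/2.
The number of boundary lattice points is Σ gcd(|Δx|,|Δy|) = gcd(11,26) + gcd(29,21) + gcd(6,7) + gcd(12,2) = 1+1+1+2 = 5.
Pick's theorem gives I = A − B/2 + 1 = 619/2 − 5/2 + 1 = 308, so the closed region contains I + B = 308 + 5 = 313 lattice points.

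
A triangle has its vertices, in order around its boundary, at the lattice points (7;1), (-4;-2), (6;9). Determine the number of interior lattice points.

45

Using the shoelace formula, 2A = |[7·(-2) − (-4)·1] + [(-4)·9 − 6·(-2)] + [6·1 − 7·9]| = 91, so the area is 45.5.
Summing gcd(|Δx|,|Δy|) over the edges gives the boundary count: gcd(11,3) + gcd(10,11) + gcd(1,8) = 1+1+1 = 3.
Pick's theorem gives I = A − B/2 + 1 = 45.5 − 3/2 + 1 = 45.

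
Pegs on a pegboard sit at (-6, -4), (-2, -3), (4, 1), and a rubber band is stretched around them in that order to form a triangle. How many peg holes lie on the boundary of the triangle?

Along each edge there are gcd(|Δx|,|Δy|)+1 lattice points, so counting each shared vertex once the boundary has gcd(4,1) + gcd(6,4) + gcd(10,5) = 1+2+5 = 8.

8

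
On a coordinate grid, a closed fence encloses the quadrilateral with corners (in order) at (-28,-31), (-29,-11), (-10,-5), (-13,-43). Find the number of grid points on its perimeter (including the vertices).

Along each edge there are gcd(|Δx|,|Δy|)+1 lattice points, so counting each shared vertex once the boundary has gcd(1,20) + gcd(19,6) + gcd(3,38) + gcd(15,12) = 1+1+1+3 = 6.

6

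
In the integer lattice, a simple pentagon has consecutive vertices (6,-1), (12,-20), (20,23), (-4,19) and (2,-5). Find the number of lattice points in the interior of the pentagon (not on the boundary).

518

By the shoelace formula, twice the signed area is |[6·(-20) − 12·(-1)] + [12·23 − 20·(-20)] + [20·19 − (-4)·23] + [(-4)·(-5) − 2·19] + [2·(-1) − 6·(-5)]| = 1050, so the area is 525.
Along each edge there are gcd(|Δx|,|Δy|)+1 lattice points, so counting each shared vertex once the boundary has gcd(6,19) + gcd(8,43) + gcd(24,4) + gcd(6,24) + gcd(4,4) = 1+1+4+6+4 = 16.
Pick's theorem gives I = A − B/2 + 1 = 525 − 16/2 + 1 = 518.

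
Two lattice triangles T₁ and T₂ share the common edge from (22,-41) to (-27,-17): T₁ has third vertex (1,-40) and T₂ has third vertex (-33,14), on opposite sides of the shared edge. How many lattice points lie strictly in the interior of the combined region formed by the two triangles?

887

The union is the simple quadrilateral with vertices (22,-41), (1,-40), (-27,-17), (-33,14) in order.
By the shoelace formula, twice the signed area is |[22·(-40) − 1·(-41)] + [1·(-17) − (-27)·(-40)] + [(-27)·14 − (-33)·(-17)] + [(-33)·(-41) − 22·14]| = 1830, so the area is 915.
Along each edge there are gcd(|Δx|,|Δy|)+1 lattice points, so counting each shared vertex once the boundary has gcd(21,1) + gcd(28,23) + gcd(6,31) + gcd(55,55) = 1+1+1+55 = 58.
By Pick's theorem I = A − B/2 + 1 = 915 − 58/2 + 1 = 887.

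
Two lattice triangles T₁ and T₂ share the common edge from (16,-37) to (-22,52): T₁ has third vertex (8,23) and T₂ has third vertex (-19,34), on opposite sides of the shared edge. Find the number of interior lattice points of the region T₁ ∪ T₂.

989

The union is the simple quadrilateral with vertices (16,-37), (8,23), (-22,52), (-19,34) in order.
The shoelace formula gives twice the area as |[16·23 − 8·(-37)] + [8·52 − (-22)·23] + [(-22)·34 − (-19)·52] + [(-19)·(-37) − 16·34]| = 1985, so the area is 992.5.
Along each edge there are gcd(|Δx|,|Δy|)+1 lattice points, so counting each shared vertex once the boundary has gcd(8,60) + gcd(30,29) + gcd(3,18) + gcd(35,71) = 4+1+3+1 = 9.
By Pick's theorem I = A − B/2 + 1 = 992.5 − 9/2 + 1 = 989.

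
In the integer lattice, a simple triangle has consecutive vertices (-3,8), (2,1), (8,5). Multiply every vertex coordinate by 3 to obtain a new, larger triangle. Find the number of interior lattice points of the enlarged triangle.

By the shoelace formula, twice the signed area is |[(-3)·1 − 2·8] + [2·5 − 8·1] + [8·8 − (-3)·5]| = 62, so the area is 31.
Along each edge there are gcd(|Δx|,|Δy|)+1 lattice points, so counting each shared vertex once the boundary has gcd(5,7) + gcd(6,4) + gcd(11,3) = 1+2+1 = 4.
Scaling by 3 multiplies the area by 3² = 9 (so the new area is 279) and multiplies the boundary lattice-point count by 3, giving 12.
By Pick's theorem, the interior count of the dilated polygon is 279 − 12/2 + 1 = 274.

274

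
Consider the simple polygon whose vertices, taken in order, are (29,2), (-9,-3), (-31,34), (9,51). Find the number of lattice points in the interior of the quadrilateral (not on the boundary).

1907

By the shoelace formula, twice the signed area is |[29·(-3) − (-9)·2] + [(-9)·34 − (-31)·(-3)] + [(-31)·51 − 9·34] + [9·2 − 29·51]| = 3816, so the area is 1908.
The number of boundary lattice points is Σ gcd(|Δx|,|Δy|) = gcd(38,5) + gcd(22,37) + gcd(40,17) + gcd(20,49) = 1+1+1+1 = 4.
By Pick's theorem A = I + B/2 − 1, so I = 1908 − 4/2 + 1 = 1907.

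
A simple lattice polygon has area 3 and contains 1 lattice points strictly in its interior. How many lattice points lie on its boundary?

6

Pick's theorem gives A = I + B/2 − 1, so B = 2(A − I + 1) = 2(3 − 1 + 1) = 6.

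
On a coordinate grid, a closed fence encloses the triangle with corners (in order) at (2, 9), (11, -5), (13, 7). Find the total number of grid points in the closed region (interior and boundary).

Using the shoelace formula, 2A = |(2·(-5) − 11·9) + (11·7 − 13·(-5)) + (13·9 − 2·7)| = 136, so the area is 68.
Along each edge there are gcd(|Δx|,|Δy|)+1 lattice points, so counting each shared vertex once the boundary has gcd(9,14) + gcd(2,12) + gcd(11,2) = 1+2+1 = 4.
Pick's theorem gives I = A − B/2 + 1 = 68 − 4/2 + 1 = 67, so the closed region contains I + B = 67 + 4 = 71 lattice points.

71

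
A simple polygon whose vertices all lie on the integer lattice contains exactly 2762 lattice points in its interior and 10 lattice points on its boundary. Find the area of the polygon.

Pick's theorem states A = I + B/2 − 1, so A = 2762 + 10/2 − 1 = 2766.

2766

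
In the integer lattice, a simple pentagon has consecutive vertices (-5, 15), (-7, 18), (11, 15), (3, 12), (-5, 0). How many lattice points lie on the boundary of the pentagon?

24

The number of boundary lattice points is Σ gcd(|Δx|,|Δy|) = gcd(2,3) + gcd(18,3) + gcd(8,3) + gcd(8,12) + gcd(0,15) = 1+3+1+4+15 = 24.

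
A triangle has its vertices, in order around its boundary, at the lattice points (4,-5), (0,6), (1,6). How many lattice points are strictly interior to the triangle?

By the shoelace formula, twice the signed area is |[4·6 − 0·(-5)] + [0·6 − 1·6] + [1·(-5) − 4·6]| = 11, so the area is 11/2.
The number of boundary lattice points is Σ gcd(|Δx|,|Δy|) = gcd(4,11) + gcd(1,0) + gcd(3,11) = 1+1+1 = 3.
Pick's theorem gives I = A − B/2 + 1 = 11/2 − 3/2 + 1 = 5.

5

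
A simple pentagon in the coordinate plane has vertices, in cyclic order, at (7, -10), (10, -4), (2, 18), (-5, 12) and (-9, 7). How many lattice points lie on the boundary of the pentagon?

8

The number of boundary lattice points is Σ gcd(|Δx|,|Δy|) = gcd(3,6) + gcd(8,22) + gcd(7,6) + gcd(4,5) + gcd(16,17) = 3+2+1+1+1 = 8.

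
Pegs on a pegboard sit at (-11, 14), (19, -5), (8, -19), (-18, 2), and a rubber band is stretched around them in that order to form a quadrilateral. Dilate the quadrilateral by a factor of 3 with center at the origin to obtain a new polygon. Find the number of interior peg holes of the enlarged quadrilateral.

4891

Using the shoelace formula, 2A = |[(-11)·(-5) − 19·14] + [19·(-19) − 8·(-5)] + [8·2 − (-18)·(-19)] + [(-18)·14 − (-11)·2]| = 1088, so the area is 544.
The number of boundary lattice points is Σ gcd(|Δx|,|Δy|) = gcd(30,19) + gcd(11,14) + gcd(26,21) + gcd(7,12) = 1+1+1+1 = 4.
Scaling by 3 multiplies the area by 3² = 9 (so the new area is 4896) and multiplies the boundary lattice-point count by 3, giving 12.
By Pick's theorem, the interior count of the dilated polygon is 4896 − 12/2 + 1 = 4891.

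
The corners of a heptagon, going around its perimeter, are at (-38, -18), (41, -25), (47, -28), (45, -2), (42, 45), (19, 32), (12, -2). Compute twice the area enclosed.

4765

The shoelace formula gives twice the area as |((-38)·(-25) − 41·(-18)) + (41·(-28) − 47·(-25)) + (47·(-2) − 45·(-28)) + (45·45 − 42·(-2)) + (42·32 − 19·45) + (19·(-2) − 12·32) + (12·(-18) − (-38)·(-2))| = 4765, so the area is 4765/2.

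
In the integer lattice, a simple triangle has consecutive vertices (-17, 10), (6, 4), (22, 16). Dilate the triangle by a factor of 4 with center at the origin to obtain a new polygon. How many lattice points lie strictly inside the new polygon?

The shoelace formula gives twice the area as |[(-17)·4 − 6·10] + [6·16 − 22·4] + [22·10 − (-17)·16]| = 372, so the area is 186.
Along each edge there are gcd(|Δx|,|Δy|)+1 lattice points, so counting each shared vertex once the boundary has gcd(23,6) + gcd(16,12) + gcd(39,6) = 1+4+3 = 8.
Scaling by 4 multiplies the area by 4² = 16 (so the new area is 2976) and multiplies the boundary lattice-point count by 4, giving 32.
By Pick's theorem, the interior count of the dilated polygon is 2976 − 32/2 + 1 = 2961.

2961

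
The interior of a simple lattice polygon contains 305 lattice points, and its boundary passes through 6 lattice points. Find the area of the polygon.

307

Pick's theorem states A = I + B/2 − 1, so A = 305 + 6/2 − 1 = 307.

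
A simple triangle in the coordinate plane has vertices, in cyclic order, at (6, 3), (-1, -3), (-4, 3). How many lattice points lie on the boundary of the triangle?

Along each edge there are gcd(|Δx|,|Δy|)+1 lattice points, so counting each shared vertex once the boundary has gcd(7,6) + gcd(3,6) + gcd(10,0) = 1+3+10 = 14.

14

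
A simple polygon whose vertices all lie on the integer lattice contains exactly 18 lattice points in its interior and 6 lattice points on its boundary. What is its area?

Pick's theorem states A = I + B/2 − 1, so A = 18 + 6/2 − 1 = 20.

20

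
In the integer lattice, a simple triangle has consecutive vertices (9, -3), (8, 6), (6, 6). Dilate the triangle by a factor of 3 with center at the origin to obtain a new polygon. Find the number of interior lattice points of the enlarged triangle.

Using the shoelace formula, 2A = |(9·6 − 8·(-3)) + (8·6 − 6·6) + (6·(-3) − 9·6)| = 18, so the area is 9.
Along each edge there are gcd(|Δx|,|Δy|)+1 lattice points, so counting each shared vertex once the boundary has gcd(1,9) + gcd(2,0) + gcd(3,9) = 1+2+3 = 6.
Scaling by 3 multiplies the area by 3² = 9 (so the new area is 81) and multiplies the boundary lattice-point count by 3, giving 18.
By Pick's theorem, the interior count of the dilated polygon is 81 − 18/2 + 1 = 73.

73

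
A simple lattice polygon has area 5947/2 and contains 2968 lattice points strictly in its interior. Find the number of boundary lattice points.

13

Pick's theorem gives A = I + B/2 − 1, so B = 2(A − I + 1) = 2(5947/2 − 2968 + 1) = 13.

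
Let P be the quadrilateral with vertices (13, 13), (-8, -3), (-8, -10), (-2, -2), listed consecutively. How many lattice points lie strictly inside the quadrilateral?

By the shoelace formula, twice the signed area is |[13·(-3) − (-8)·13] + [(-8)·(-10) − (-8)·(-3)] + [(-8)·(-2) − (-2)·(-10)] + [(-2)·13 − 13·(-2)]| = 117, so the area is 58.5.
Along each edge there are gcd(|Δx|,|Δy|)+1 lattice points, so counting each shared vertex once the boundary has gcd(21,16) + gcd(0,7) + gcd(6,8) + gcd(15,15) = 1+7+2+15 = 25.
By Pick's theorem A = I + B/2 − 1, so I = 58.5 − 25/2 + 1 = 47.

47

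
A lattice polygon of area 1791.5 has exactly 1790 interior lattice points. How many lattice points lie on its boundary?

5

Pick's theorem gives A = I + B/2 − 1, so B = 2(A − I + 1) = 2(1791.5 − 1790 + 1) = 5.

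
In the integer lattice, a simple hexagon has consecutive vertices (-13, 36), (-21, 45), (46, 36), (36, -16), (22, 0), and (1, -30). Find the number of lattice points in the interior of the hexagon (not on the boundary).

2670

Using the shoelace formula, 2A = |[(-13)·45 − (-21)·36] + [(-21)·36 − 46·45] + [46·(-16) − 36·36] + [36·0 − 22·(-16)] + [22·(-30) − 1·0] + [1·36 − (-13)·(-30)]| = 5349, so the area is 5349/2.
The number of boundary lattice points is Σ gcd(|Δx|,|Δy|) = gcd(8,9) + gcd(67,9) + gcd(10,52) + gcd(14,16) + gcd(21,30) + gcd(14,66) = 1+1+2+2+3+2 = 11.
By Pick's theorem A = I + B/2 − 1, so I = 5349/2 − 11/2 + 1 = 2670.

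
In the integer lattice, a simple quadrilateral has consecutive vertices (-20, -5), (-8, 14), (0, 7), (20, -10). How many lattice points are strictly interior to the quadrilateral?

405

Using the shoelace formula, 2A = |[(-20)·14 − (-8)·(-5)] + [(-8)·7 − 0·14] + [0·(-10) − 20·7] + [20·(-5) − (-20)·(-10)]| = 816, so the area is 408.
The number of boundary lattice points is Σ gcd(|Δx|,|Δy|) = gcd(12,19) + gcd(8,7) + gcd(20,17) + gcd(40,5) = 1+1+1+5 = 8.
By Pick's theorem A = I + B/2 − 1, so I = 408 − 8/2 + 1 = 405.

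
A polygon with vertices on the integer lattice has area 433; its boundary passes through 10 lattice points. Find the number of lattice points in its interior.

From Pick's theorem, I = A − B/2 + 1 = 433 − 10/2 + 1 = 429.

429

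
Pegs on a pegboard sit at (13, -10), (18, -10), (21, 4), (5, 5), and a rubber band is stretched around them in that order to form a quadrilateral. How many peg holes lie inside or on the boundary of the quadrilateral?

156

Using the shoelace formula, 2A = |(13·(-10) − 18·(-10)) + (18·4 − 21·(-10)) + (21·5 − 5·4) + (5·(-10) − 13·5)| = 302, so the area is 151.
Along each edge there are gcd(|Δx|,|Δy|)+1 lattice points, so counting each shared vertex once the boundary has gcd(5,0) + gcd(3,14) + gcd(16,1) + gcd(8,15) = 5+1+1+1 = 8.
Pick's theorem gives I = A − B/2 + 1 = 151 − 8/2 + 1 = 148, so the closed region contains I + B = 148 + 8 = 156 lattice points.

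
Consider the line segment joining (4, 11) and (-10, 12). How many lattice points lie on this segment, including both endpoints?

2

The number of lattice points on a segment between lattice points is gcd(|Δx|,|Δy|) + 1 = gcd(14,1) + 1 = 1 + 1 = 2.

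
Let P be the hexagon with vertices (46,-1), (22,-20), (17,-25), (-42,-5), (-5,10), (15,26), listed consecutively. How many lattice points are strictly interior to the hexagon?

The shoelace formula gives twice the area as |[46·(-20) − 22·(-1)] + [22·(-25) − 17·(-20)] + [17·(-5) − (-42)·(-25)] + [(-42)·10 − (-5)·(-5)] + [(-5)·26 − 15·10] + [15·(-1) − 46·26]| = 4179, so the area is 4179/2.
Summing gcd(|Δx|,|Δy|) over the edges gives the boundary count: gcd(24,19) + gcd(5,5) + gcd(59,20) + gcd(37,15) + gcd(20,16) + gcd(31,27) = 1+5+1+1+4+1 = 13.
By Pick's theorem A = I + B/2 − 1, so I = 4179/2 − 13/2 + 1 = 2084.

2084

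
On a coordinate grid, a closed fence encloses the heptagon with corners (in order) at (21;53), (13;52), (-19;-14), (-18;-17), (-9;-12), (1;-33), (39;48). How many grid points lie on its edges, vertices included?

The number of boundary lattice points is Σ gcd(|Δx|,|Δy|) = gcd(8,1) + gcd(32,66) + gcd(1,3) + gcd(9,5) + gcd(10,21) + gcd(38,81) + gcd(18,5) = 1+2+1+1+1+1+1 = 8.

8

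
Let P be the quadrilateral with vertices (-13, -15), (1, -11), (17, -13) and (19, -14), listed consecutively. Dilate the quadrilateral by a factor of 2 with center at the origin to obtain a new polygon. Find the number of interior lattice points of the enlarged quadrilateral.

247

The shoelace formula gives twice the area as |[(-13)·(-11) − 1·(-15)] + [1·(-13) − 17·(-11)] + [17·(-14) − 19·(-13)] + [19·(-15) − (-13)·(-14)]| = 126, so the area is 63.
The number of boundary lattice points is Σ gcd(|Δx|,|Δy|) = gcd(14,4) + gcd(16,2) + gcd(2,1) + gcd(32,1) = 2+2+1+1 = 6.
Scaling by 2 multiplies the area by 2² = 4 (so the new area is 252) and multiplies the boundary lattice-point count by 2, giving 12.
By Pick's theorem, the interior count of the dilated polygon is 252 − 12/2 + 1 = 247.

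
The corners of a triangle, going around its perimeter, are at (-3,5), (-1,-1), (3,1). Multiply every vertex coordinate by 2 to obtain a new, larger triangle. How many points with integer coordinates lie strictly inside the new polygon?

51

By the shoelace formula, twice the signed area is |[(-3)·(-1) − (-1)·5] + [(-1)·1 − 3·(-1)] + [3·5 − (-3)·1]| = 28, so the area is 14.
The number of boundary lattice points is Σ gcd(|Δx|,|Δy|) = gcd(2,6) + gcd(4,2) + gcd(6,4) = 2+2+2 = 6.
Scaling by 2 multiplies the area by 2² = 4 (so the new area is 56) and multiplies the boundary lattice-point count by 2, giving 12.
By Pick's theorem, the interior count of the dilated polygon is 56 − 12/2 + 1 = 51.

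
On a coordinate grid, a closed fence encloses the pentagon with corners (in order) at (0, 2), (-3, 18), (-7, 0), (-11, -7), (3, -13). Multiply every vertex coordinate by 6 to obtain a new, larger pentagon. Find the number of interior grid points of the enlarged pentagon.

6292

The shoelace formula gives twice the area as |[0·18 − (-3)·2] + [(-3)·0 − (-7)·18] + [(-7)·(-7) − (-11)·0] + [(-11)·(-13) − 3·(-7)] + [3·2 − 0·(-13)]| = 351, so the area is 175.5.
The number of boundary lattice points is Σ gcd(|Δx|,|Δy|) = gcd(3,16) + gcd(4,18) + gcd(4,7) + gcd(14,6) + gcd(3,15) = 1+2+1+2+3 = 9.
Scaling by 6 multiplies the area by 6² = 36 (so the new area is 6318) and multiplies the boundary lattice-point count by 6, giving 54.
By Pick's theorem, the interior count of the dilated polygon is 6318 − 54/2 + 1 = 6292.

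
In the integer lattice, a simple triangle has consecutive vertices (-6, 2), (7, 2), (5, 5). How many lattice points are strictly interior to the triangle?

13

The shoelace formula gives twice the area as |((-6)·2 − 7·2) + (7·5 − 5·2) + (5·2 − (-6)·5)| = 39, so the area is 39/2.
Summing gcd(|Δx|,|Δy|) over the edges gives the boundary count: gcd(13,0) + gcd(2,3) + gcd(11,3) = 13+1+1 = 15.
By Pick's theorem A = I + B/2 − 1, so I = 39/2 − 15/2 + 1 = 13.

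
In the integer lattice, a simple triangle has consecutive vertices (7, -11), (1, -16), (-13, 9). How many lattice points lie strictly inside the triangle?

Using the shoelace formula, 2A = |(7·(-16) − 1·(-11)) + (1·9 − (-13)·(-16)) + ((-13)·(-11) − 7·9)| = 220, so the area is 110.
The number of boundary lattice points is Σ gcd(|Δx|,|Δy|) = gcd(6,5) + gcd(14,25) + gcd(20,20) = 1+1+20 = 22.
Pick's theorem gives I = A − B/2 + 1 = 110 − 22/2 + 1 = 100.

100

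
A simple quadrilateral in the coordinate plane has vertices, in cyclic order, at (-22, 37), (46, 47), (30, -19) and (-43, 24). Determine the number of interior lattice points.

3088

Using the shoelace formula, 2A = |[(-22)·47 − 46·37] + [46·(-19) − 30·47] + [30·24 − (-43)·(-19)] + [(-43)·37 − (-22)·24]| = 6180, so the area is 3090.
Summing gcd(|Δx|,|Δy|) over the edges gives the boundary count: gcd(68,10) + gcd(16,66) + gcd(73,43) + gcd(21,13) = 2+2+1+1 = 6.
Pick's theorem gives I = A − B/2 + 1 = 3090 − 6/2 + 1 = 3088.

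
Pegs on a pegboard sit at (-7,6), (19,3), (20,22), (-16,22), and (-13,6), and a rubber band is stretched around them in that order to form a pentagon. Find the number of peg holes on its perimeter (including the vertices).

45

The number of boundary lattice points is Σ gcd(|Δx|,|Δy|) = gcd(26,3) + gcd(1,19) + gcd(36,0) + gcd(3,16) + gcd(6,0) = 1+1+36+1+6 = 45.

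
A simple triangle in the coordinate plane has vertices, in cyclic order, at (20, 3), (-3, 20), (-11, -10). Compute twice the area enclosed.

By the shoelace formula, twice the signed area is |[20·20 − (-3)·3] + [(-3)·(-10) − (-11)·20] + [(-11)·3 − 20·(-10)]| = 826, so the area is 413.

826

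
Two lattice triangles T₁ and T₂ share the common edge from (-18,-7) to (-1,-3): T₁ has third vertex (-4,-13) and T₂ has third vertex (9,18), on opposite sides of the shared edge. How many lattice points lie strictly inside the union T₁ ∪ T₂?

The union is the simple quadrilateral with vertices (-18,-7), (-4,-13), (-1,-3), (9,18) in order.
By the shoelace formula, twice the signed area is |[(-18)·(-13) − (-4)·(-7)] + [(-4)·(-3) − (-1)·(-13)] + [(-1)·18 − 9·(-3)] + [9·(-7) − (-18)·18]| = 475, so the area is 237.5.
The number of boundary lattice points is Σ gcd(|Δx|,|Δy|) = gcd(14,6) + gcd(3,10) + gcd(10,21) + gcd(27,25) = 2+1+1+1 = 5.
By Pick's theorem I = A − B/2 + 1 = 237.5 − 5/2 + 1 = 236.

236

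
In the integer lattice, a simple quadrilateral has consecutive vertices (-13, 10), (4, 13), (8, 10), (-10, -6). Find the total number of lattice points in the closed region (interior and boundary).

203

Using the shoelace formula, 2A = |((-13)·13 − 4·10) + (4·10 − 8·13) + (8·(-6) − (-10)·10) + ((-10)·10 − (-13)·(-6))| = 399, so the area is 199.5.
Along each edge there are gcd(|Δx|,|Δy|)+1 lattice points, so counting each shared vertex once the boundary has gcd(17,3) + gcd(4,3) + gcd(18,16) + gcd(3,16) = 1+1+2+1 = 5.
Pick's theorem gives I = A − B/2 + 1 = 199.5 − 5/2 + 1 = 198, so the closed region contains I + B = 198 + 5 = 203 lattice points.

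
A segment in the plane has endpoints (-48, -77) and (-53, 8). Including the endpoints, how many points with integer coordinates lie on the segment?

The number of lattice points on a segment between lattice points is gcd(|Δx|,|Δy|) + 1 = gcd(5,85) + 1 = 5 + 1 = 6.

6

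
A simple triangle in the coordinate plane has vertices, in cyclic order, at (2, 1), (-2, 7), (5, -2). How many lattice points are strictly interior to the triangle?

Using the shoelace formula, 2A = |(2·7 − (-2)·1) + ((-2)·(-2) − 5·7) + (5·1 − 2·(-2))| = 6, so the area is 3.
Along each edge there are gcd(|Δx|,|Δy|)+1 lattice points, so counting each shared vertex once the boundary has gcd(4,6) + gcd(7,9) + gcd(3,3) = 2+1+3 = 6.
By Pick's theorem A = I + B/2 − 1, so I = 3 − 6/2 + 1 = 1.

1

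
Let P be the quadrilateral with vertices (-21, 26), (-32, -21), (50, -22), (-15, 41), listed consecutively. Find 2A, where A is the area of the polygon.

5218

Using the shoelace formula, 2A = |[(-21)·(-21) − (-32)·26] + [(-32)·(-22) − 50·(-21)] + [50·41 − (-15)·(-22)] + [(-15)·26 − (-21)·41]| = 5218, so the area is 2609.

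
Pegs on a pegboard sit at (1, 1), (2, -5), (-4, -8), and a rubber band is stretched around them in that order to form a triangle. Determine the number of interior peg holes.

By the shoelace formula, twice the signed area is |(1·(-5) − 2·1) + (2·(-8) − (-4)·(-5)) + ((-4)·1 − 1·(-8))| = 39, so the area is 19.5.
Summing gcd(|Δx|,|Δy|) over the edges gives the boundary count: gcd(1,6) + gcd(6,3) + gcd(5,9) = 1+3+1 = 5.
Pick's theorem gives I = A − B/2 + 1 = 19.5 − 5/2 + 1 = 18.

18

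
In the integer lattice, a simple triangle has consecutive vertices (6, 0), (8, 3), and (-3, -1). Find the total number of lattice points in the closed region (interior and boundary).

15

The shoelace formula gives twice the area as |(6·3 − 8·0) + (8·(-1) − (-3)·3) + ((-3)·0 − 6·(-1))| = 25, so the area is 25/2.
The number of boundary lattice points is Σ gcd(|Δx|,|Δy|) = gcd(2,3) + gcd(11,4) + gcd(9,1) = 1+1+1 = 3.
Pick's theorem gives I = A − B/2 + 1 = 25/2 − 3/2 + 1 = 12, so the closed region contains I + B = 12 + 3 = 15 lattice points.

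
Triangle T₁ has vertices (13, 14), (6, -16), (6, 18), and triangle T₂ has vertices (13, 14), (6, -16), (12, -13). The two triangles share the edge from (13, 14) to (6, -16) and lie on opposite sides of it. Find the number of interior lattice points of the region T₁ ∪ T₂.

180

The union is the simple quadrilateral with vertices (13, 14), (6, 18), (6, -16), (12, -13) in order.
Using the shoelace formula, 2A = |(13·18 − 6·14) + (6·(-16) − 6·18) + (6·(-13) − 12·(-16)) + (12·14 − 13·(-13))| = 397, so the area is 397/2.
Along each edge there are gcd(|Δx|,|Δy|)+1 lattice points, so counting each shared vertex once the boundary has gcd(7,4) + gcd(0,34) + gcd(6,3) + gcd(1,27) = 1+34+3+1 = 39.
By Pick's theorem I = A − B/2 + 1 = 397/2 − 39/2 + 1 = 180.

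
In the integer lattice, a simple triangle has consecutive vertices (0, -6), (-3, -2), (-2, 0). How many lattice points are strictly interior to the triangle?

Using the shoelace formula, 2A = |(0·(-2) − (-3)·(-6)) + ((-3)·0 − (-2)·(-2)) + ((-2)·(-6) − 0·0)| = 10, so the area is 5.
Along each edge there are gcd(|Δx|,|Δy|)+1 lattice points, so counting each shared vertex once the boundary has gcd(3,4) + gcd(1,2) + gcd(2,6) = 1+1+2 = 4.
By Pick's theorem A = I + B/2 − 1, so I = 5 − 4/2 + 1 = 4.

4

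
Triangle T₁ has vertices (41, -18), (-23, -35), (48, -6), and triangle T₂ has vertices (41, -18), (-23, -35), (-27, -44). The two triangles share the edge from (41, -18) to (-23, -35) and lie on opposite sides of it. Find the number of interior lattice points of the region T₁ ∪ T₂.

577

The union is the simple quadrilateral with vertices (41, -18), (48, -6), (-23, -35), (-27, -44) in order.
Using the shoelace formula, 2A = |(41·(-6) − 48·(-18)) + (48·(-35) − (-23)·(-6)) + ((-23)·(-44) − (-27)·(-35)) + ((-27)·(-18) − 41·(-44))| = 1157, so the area is 1157/2.
Along each edge there are gcd(|Δx|,|Δy|)+1 lattice points, so counting each shared vertex once the boundary has gcd(7,12) + gcd(71,29) + gcd(4,9) + gcd(68,26) = 1+1+1+2 = 5.
By Pick's theorem I = A − B/2 + 1 = 1157/2 − 5/2 + 1 = 577.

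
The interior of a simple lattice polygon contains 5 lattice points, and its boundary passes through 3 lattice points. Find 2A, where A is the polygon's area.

By Pick's theorem, A = I + B/2 − 1 = 5 + 3/2 − 1 = 11/2.
Hence 2A = 11.

11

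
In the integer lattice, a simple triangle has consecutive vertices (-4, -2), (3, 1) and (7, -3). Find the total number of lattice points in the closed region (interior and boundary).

24

Using the shoelace formula, 2A = |[(-4)·1 − 3·(-2)] + [3·(-3) − 7·1] + [7·(-2) − (-4)·(-3)]| = 40, so the area is 20.
Along each edge there are gcd(|Δx|,|Δy|)+1 lattice points, so counting each shared vertex once the boundary has gcd(7,3) + gcd(4,4) + gcd(11,1) = 1+4+1 = 6.
Pick's theorem gives I = A − B/2 + 1 = 20 − 6/2 + 1 = 18, so the closed region contains I + B = 18 + 6 = 24 lattice points.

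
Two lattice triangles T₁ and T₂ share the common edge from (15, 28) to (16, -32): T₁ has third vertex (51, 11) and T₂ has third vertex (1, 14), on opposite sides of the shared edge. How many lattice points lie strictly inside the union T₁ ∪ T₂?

The union is the simple quadrilateral with vertices (15, 28), (51, 11), (16, -32), (1, 14) in order.
The shoelace formula gives twice the area as |(15·11 − 51·28) + (51·(-32) − 16·11) + (16·14 − 1·(-32)) + (1·28 − 15·14)| = 2997, so the area is 2997/2.
Summing gcd(|Δx|,|Δy|) over the edges gives the boundary count: gcd(36,17) + gcd(35,43) + gcd(15,46) + gcd(14,14) = 1+1+1+14 = 17.
By Pick's theorem I = A − B/2 + 1 = 2997/2 − 17/2 + 1 = 1491.

1491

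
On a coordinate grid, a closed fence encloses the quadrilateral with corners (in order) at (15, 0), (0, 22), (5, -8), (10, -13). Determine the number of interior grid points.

210

The shoelace formula gives twice the area as |(15·22 − 0·0) + (0·(-8) − 5·22) + (5·(-13) − 10·(-8)) + (10·0 − 15·(-13))| = 430, so the area is 215.
Along each edge there are gcd(|Δx|,|Δy|)+1 lattice points, so counting each shared vertex once the boundary has gcd(15,22) + gcd(5,30) + gcd(5,5) + gcd(5,13) = 1+5+5+1 = 12.
By Pick's theorem A = I + B/2 − 1, so I = 215 − 12/2 + 1 = 210.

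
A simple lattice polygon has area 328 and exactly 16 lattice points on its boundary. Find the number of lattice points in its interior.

321

From Pick's theorem, I = A − B/2 + 1 = 328 − 16/2 + 1 = 321.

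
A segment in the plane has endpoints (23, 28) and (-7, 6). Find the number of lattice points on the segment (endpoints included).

The number of lattice points on a segment between lattice points is gcd(|Δx|,|Δy|) + 1 = gcd(30,22) + 1 = 2 + 1 = 3.

3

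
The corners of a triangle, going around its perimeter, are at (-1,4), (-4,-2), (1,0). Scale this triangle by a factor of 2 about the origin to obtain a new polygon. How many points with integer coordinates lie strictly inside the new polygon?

43

By the shoelace formula, twice the signed area is |[(-1)·(-2) − (-4)·4] + [(-4)·0 − 1·(-2)] + [1·4 − (-1)·0]| = 24, so the area is 12.
Summing gcd(|Δx|,|Δy|) over the edges gives the boundary count: gcd(3,6) + gcd(5,2) + gcd(2,4) = 3+1+2 = 6.
Scaling by 2 multiplies the area by 2² = 4 (so the new area is 48) and multiplies the boundary lattice-point count by 2, giving 12.
By Pick's theorem, the interior count of the dilated polygon is 48 − 12/2 + 1 = 43.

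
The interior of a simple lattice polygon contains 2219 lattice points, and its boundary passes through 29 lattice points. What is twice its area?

4465

Pick's theorem states A = I + B/2 − 1, so A = 2219 + 29/2 − 1 = 4465/2.
Hence 2A = 4465.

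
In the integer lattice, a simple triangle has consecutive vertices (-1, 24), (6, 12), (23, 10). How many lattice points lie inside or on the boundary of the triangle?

98

By the shoelace formula, twice the signed area is |((-1)·12 − 6·24) + (6·10 − 23·12) + (23·24 − (-1)·10)| = 190, so the area is 95.
The number of boundary lattice points is Σ gcd(|Δx|,|Δy|) = gcd(7,12) + gcd(17,2) + gcd(24,14) = 1+1+2 = 4.
Pick's theorem gives I = A − B/2 + 1 = 95 − 4/2 + 1 = 94, so the closed region contains I + B = 94 + 4 = 98 lattice points.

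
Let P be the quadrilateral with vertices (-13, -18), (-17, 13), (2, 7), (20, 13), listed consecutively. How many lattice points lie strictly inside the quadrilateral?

The shoelace formula gives twice the area as |[(-13)·13 − (-17)·(-18)] + [(-17)·7 − 2·13] + [2·13 − 20·7] + [20·(-18) − (-13)·13]| = 925, so the area is 925/2.
Along each edge there are gcd(|Δx|,|Δy|)+1 lattice points, so counting each shared vertex once the boundary has gcd(4,31) + gcd(19,6) + gcd(18,6) + gcd(33,31) = 1+1+6+1 = 9.
Pick's theorem gives I = A − B/2 + 1 = 925/2 − 9/2 + 1 = 459.

459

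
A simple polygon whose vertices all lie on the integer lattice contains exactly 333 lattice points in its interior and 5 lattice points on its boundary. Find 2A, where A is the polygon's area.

By Pick's theorem, A = I + B/2 − 1 = 333 + 5/2 − 1 = 669/2.
Hence 2A = 669.

669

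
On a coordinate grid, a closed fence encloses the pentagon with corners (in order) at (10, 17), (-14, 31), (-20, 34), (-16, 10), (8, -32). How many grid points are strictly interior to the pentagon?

The shoelace formula gives twice the area as |[10·31 − (-14)·17] + [(-14)·34 − (-20)·31] + [(-20)·10 − (-16)·34] + [(-16)·(-32) − 8·10] + [8·17 − 10·(-32)]| = 1924, so the area is 962.
Summing gcd(|Δx|,|Δy|) over the edges gives the boundary count: gcd(24,14) + gcd(6,3) + gcd(4,24) + gcd(24,42) + gcd(2,49) = 2+3+4+6+1 = 16.
By Pick's theorem A = I + B/2 − 1, so I = 962 − 16/2 + 1 = 955.

955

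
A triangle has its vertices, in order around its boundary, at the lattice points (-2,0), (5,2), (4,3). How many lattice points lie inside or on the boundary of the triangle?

Using the shoelace formula, 2A = |((-2)·2 − 5·0) + (5·3 − 4·2) + (4·0 − (-2)·3)| = 9, so the area is 4.5.
Summing gcd(|Δx|,|Δy|) over the edges gives the boundary count: gcd(7,2) + gcd(1,1) + gcd(6,3) = 1+1+3 = 5.
Pick's theorem gives I = A − B/2 + 1 = 4.5 − 5/2 + 1 = 3, so the closed region contains I + B = 3 + 5 = 8 lattice points.

8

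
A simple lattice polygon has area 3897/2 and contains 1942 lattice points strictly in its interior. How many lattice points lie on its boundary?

15

Pick's theorem gives A = I + B/2 − 1, so B = 2(A − I + 1) = 2(3897/2 − 1942 + 1) = 15.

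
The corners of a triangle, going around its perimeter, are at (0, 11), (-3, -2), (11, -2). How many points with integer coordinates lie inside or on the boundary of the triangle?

100

By the shoelace formula, twice the signed area is |[0·(-2) − (-3)·11] + [(-3)·(-2) − 11·(-2)] + [11·11 − 0·(-2)]| = 182, so the area is 91.
Summing gcd(|Δx|,|Δy|) over the edges gives the boundary count: gcd(3,13) + gcd(14,0) + gcd(11,13) = 1+14+1 = 16.
Pick's theorem gives I = A − B/2 + 1 = 91 − 16/2 + 1 = 84, so the closed region contains I + B = 84 + 16 = 100 lattice points.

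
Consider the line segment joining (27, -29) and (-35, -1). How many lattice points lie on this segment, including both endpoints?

The number of lattice points on a segment between lattice points is gcd(|Δx|,|Δy|) + 1 = gcd(62,28) + 1 = 2 + 1 = 3.

3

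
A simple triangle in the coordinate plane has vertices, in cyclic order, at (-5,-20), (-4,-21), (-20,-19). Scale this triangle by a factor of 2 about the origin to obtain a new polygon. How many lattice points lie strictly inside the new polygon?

By the shoelace formula, twice the signed area is |[(-5)·(-21) − (-4)·(-20)] + [(-4)·(-19) − (-20)·(-21)] + [(-20)·(-20) − (-5)·(-19)]| = 14, so the area is 7.
Along each edge there are gcd(|Δx|,|Δy|)+1 lattice points, so counting each shared vertex once the boundary has gcd(1,1) + gcd(16,2) + gcd(15,1) = 1+2+1 = 4.
Scaling by 2 multiplies the area by 2² = 4 (so the new area is 28) and multiplies the boundary lattice-point count by 2, giving 8.
By Pick's theorem, the interior count of the dilated polygon is 28 − 8/2 + 1 = 25.

25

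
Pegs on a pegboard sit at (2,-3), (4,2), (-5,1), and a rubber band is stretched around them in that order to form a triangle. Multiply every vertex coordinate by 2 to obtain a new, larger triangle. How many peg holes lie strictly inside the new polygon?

Using the shoelace formula, 2A = |(2·2 − 4·(-3)) + (4·1 − (-5)·2) + ((-5)·(-3) − 2·1)| = 43, so the area is 21.5.
Along each edge there are gcd(|Δx|,|Δy|)+1 lattice points, so counting each shared vertex once the boundary has gcd(2,5) + gcd(9,1) + gcd(7,4) = 1+1+1 = 3.
Scaling by 2 multiplies the area by 2² = 4 (so the new area is 86) and multiplies the boundary lattice-point count by 2, giving 6.
By Pick's theorem, the interior count of the dilated polygon is 86 − 6/2 + 1 = 84.

84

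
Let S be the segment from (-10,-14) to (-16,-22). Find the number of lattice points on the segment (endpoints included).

3

The number of lattice points on a segment between lattice points is gcd(|Δx|,|Δy|) + 1 = gcd(6,8) + 1 = 2 + 1 = 3.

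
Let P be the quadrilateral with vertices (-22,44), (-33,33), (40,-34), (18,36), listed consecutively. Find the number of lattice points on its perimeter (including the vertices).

22

Summing gcd(|Δx|,|Δy|) over the edges gives the boundary count: gcd(11,11) + gcd(73,67) + gcd(22,70) + gcd(40,8) = 11+1+2+8 = 22.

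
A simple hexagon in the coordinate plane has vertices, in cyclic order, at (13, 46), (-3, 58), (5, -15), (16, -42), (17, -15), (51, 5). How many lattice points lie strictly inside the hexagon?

2137

By the shoelace formula, twice the signed area is |[13·58 − (-3)·46] + [(-3)·(-15) − 5·58] + [5·(-42) − 16·(-15)] + [16·(-15) − 17·(-42)] + [17·5 − 51·(-15)] + [51·46 − 13·5]| = 4282, so the area is 2141.
Summing gcd(|Δx|,|Δy|) over the edges gives the boundary count: gcd(16,12) + gcd(8,73) + gcd(11,27) + gcd(1,27) + gcd(34,20) + gcd(38,41) = 4+1+1+1+2+1 = 10.
Pick's theorem gives I = A − B/2 + 1 = 2141 − 10/2 + 1 = 2137.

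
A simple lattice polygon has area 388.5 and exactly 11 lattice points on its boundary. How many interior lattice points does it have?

384

Pick's theorem A = I + B/2 − 1 rearranges to I = A − B/2 + 1 = 388.5 − 11/2 + 1 = 384.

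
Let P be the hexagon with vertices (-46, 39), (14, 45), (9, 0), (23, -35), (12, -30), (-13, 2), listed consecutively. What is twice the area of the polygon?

Using the shoelace formula, 2A = |((-46)·45 − 14·39) + (14·0 − 9·45) + (9·(-35) − 23·0) + (23·(-30) − 12·(-35)) + (12·2 − (-13)·(-30)) + ((-13)·39 − (-46)·2)| = 4387, so the area is 2193.5.

4387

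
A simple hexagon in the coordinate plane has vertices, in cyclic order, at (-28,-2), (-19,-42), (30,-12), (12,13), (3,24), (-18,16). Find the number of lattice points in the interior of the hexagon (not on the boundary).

2184

By the shoelace formula, twice the signed area is |((-28)·(-42) − (-19)·(-2)) + ((-19)·(-12) − 30·(-42)) + (30·13 − 12·(-12)) + (12·24 − 3·13) + (3·16 − (-18)·24) + ((-18)·(-2) − (-28)·16)| = 4373, so the area is 2186.5.
Along each edge there are gcd(|Δx|,|Δy|)+1 lattice points, so counting each shared vertex once the boundary has gcd(9,40) + gcd(49,30) + gcd(18,25) + gcd(9,11) + gcd(21,8) + gcd(10,18) = 1+1+1+1+1+2 = 7.
Pick's theorem gives I = A − B/2 + 1 = 2186.5 − 7/2 + 1 = 2184.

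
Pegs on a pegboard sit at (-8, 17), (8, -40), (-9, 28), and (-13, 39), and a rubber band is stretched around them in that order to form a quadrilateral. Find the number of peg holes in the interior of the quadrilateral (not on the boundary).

By the shoelace formula, twice the signed area is |[(-8)·(-40) − 8·17] + [8·28 − (-9)·(-40)] + [(-9)·39 − (-13)·28] + [(-13)·17 − (-8)·39]| = 152, so the area is 76.
Along each edge there are gcd(|Δx|,|Δy|)+1 lattice points, so counting each shared vertex once the boundary has gcd(16,57) + gcd(17,68) + gcd(4,11) + gcd(5,22) = 1+17+1+1 = 20.
Pick's theorem gives I = A − B/2 + 1 = 76 − 20/2 + 1 = 67.

67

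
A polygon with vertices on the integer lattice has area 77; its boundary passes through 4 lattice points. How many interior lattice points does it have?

Pick's theorem A = I + B/2 − 1 rearranges to I = A − B/2 + 1 = 77 − 4/2 + 1 = 76.

76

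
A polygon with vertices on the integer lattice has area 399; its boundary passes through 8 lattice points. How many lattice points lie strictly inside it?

396

From Pick's theorem, I = A − B/2 + 1 = 399 − 8/2 + 1 = 396.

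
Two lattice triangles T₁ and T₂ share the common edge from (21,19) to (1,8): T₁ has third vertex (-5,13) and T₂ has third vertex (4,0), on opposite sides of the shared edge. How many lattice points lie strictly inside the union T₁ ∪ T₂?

178

The union is the simple quadrilateral with vertices (21,19), (-5,13), (1,8), (4,0) in order.
The shoelace formula gives twice the area as |(21·13 − (-5)·19) + ((-5)·8 − 1·13) + (1·0 − 4·8) + (4·19 − 21·0)| = 359, so the area is 359/2.
Summing gcd(|Δx|,|Δy|) over the edges gives the boundary count: gcd(26,6) + gcd(6,5) + gcd(3,8) + gcd(17,19) = 2+1+1+1 = 5.
By Pick's theorem I = A − B/2 + 1 = 359/2 − 5/2 + 1 = 178.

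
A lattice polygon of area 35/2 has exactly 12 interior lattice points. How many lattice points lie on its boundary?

13

Pick's theorem gives A = I + B/2 − 1, so B = 2(A − I + 1) = 2(35/2 − 12 + 1) = 13.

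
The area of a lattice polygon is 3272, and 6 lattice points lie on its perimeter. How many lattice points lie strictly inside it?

3270

Pick's theorem A = I + B/2 − 1 rearranges to I = A − B/2 + 1 = 3272 − 6/2 + 1 = 3270.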